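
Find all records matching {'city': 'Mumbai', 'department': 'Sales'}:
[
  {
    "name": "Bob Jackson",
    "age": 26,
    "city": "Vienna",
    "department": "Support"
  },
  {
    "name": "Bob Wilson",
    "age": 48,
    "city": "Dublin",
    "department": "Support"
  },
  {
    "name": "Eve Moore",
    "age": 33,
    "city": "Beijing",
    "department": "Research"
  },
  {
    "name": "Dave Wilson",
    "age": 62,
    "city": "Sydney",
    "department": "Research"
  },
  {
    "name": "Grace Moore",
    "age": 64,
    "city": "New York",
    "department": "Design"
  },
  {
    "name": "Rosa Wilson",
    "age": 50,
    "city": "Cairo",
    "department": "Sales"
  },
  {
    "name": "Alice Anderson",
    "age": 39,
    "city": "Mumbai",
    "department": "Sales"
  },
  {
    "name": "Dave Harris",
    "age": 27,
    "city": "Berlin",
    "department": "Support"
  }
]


Search criteria: {'city': 'Mumbai', 'department': 'Sales'}

Checking 8 records:
  Bob Jackson: {city: Vienna, department: Support}
  Bob Wilson: {city: Dublin, department: Support}
  Eve Moore: {city: Beijing, department: Research}
  Dave Wilson: {city: Sydney, department: Research}
  Grace Moore: {city: New York, department: Design}
  Rosa Wilson: {city: Cairo, department: Sales}
  Alice Anderson: {city: Mumbai, department: Sales} <-- MATCH
  Dave Harris: {city: Berlin, department: Support}

Matches: ["Alice Anderson"]

["Alice Anderson"]


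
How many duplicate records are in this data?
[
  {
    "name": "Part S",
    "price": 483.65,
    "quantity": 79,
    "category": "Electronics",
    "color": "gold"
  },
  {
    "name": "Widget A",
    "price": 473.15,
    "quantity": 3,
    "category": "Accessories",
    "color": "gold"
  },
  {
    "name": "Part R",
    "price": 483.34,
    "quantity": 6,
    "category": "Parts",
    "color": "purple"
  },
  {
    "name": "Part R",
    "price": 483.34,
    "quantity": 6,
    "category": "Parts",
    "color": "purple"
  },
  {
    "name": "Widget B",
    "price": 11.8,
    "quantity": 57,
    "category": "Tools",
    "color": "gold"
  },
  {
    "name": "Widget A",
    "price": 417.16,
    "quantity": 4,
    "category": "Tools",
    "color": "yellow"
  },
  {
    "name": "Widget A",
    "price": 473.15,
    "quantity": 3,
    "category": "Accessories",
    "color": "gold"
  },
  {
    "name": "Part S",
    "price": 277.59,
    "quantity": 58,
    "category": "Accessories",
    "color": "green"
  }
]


Checking 8 records for duplicates:

  Row 1: Part S ($483.65, qty 79)
  Row 2: Widget A ($473.15, qty 3)
  Row 3: Part R ($483.34, qty 6)
  Row 4: Part R ($483.34, qty 6) <-- DUPLICATE
  Row 5: Widget B ($11.8, qty 57)
  Row 6: Widget A ($417.16, qty 4)
  Row 7: Widget A ($473.15, qty 3) <-- DUPLICATE
  Row 8: Part S ($277.59, qty 58)

Duplicates found: 2
Unique records: 6

2 duplicates, 6 unique


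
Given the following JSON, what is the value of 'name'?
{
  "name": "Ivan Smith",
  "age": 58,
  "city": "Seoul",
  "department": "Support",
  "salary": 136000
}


Looking up field 'name'
Value: Ivan Smith

Ivan Smith


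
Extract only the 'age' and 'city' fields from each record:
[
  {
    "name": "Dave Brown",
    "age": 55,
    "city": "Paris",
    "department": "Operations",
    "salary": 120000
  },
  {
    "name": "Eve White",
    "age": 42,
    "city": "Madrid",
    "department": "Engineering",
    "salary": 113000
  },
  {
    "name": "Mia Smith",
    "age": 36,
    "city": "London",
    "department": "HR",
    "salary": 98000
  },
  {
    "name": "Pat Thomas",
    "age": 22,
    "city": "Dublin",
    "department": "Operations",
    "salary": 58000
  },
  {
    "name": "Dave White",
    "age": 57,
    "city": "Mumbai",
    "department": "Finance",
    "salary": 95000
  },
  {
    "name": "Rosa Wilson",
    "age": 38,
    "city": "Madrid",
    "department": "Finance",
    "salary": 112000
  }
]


Original: 6 records with fields: name, age, city, department, salary
Keep: ['age', 'city']
Drop: ['name', 'department', 'salary']
Result: 6 records, 2 fields each

[
  {
    "age": 55,
    "city": "Paris"
  },
  {
    "age": 42,
    "city": "Madrid"
  },
  {
    "age": 36,
    "city": "London"
  },
  {
    "age": 22,
    "city": "Dublin"
  },
  {
    "age": 57,
    "city": "Mumbai"
  },
  {
    "age": 38,
    "city": "Madrid"
  }
]


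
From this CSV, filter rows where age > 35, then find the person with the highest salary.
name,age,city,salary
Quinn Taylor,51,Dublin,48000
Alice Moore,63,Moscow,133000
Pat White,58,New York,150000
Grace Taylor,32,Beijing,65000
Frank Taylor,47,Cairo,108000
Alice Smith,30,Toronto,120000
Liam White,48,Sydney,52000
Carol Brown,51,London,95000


Filter: age > 35
Sort by: salary (descending)

Filtered records (6):
  Pat White, age 58, salary $150000
  Alice Moore, age 63, salary $133000
  Frank Taylor, age 47, salary $108000
  Carol Brown, age 51, salary $95000
  Liam White, age 48, salary $52000
  Quinn Taylor, age 51, salary $48000

Highest salary: Pat White ($150000)

Pat White


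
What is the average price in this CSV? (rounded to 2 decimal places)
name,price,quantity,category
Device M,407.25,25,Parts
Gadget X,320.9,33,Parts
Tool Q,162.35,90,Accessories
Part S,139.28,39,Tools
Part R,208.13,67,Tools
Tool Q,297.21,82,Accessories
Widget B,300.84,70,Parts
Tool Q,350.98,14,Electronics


Computing average price:
Values: [407.25, 320.9, 162.35, 139.28, 208.13, 297.21, 300.84, 350.98]
Sum = 2186.94
Count = 8
Average = 2186.94/8 = 273.3675 exactly -> 273.37 (rounded half-up to 2 decimal places)

273.37


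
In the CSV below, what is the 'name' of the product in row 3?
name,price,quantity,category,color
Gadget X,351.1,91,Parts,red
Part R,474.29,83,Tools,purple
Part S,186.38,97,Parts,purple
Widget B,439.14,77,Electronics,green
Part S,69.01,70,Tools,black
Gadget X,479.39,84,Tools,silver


Query: Row 3 ('Part S'), column 'name'
Value: Part S

Part S


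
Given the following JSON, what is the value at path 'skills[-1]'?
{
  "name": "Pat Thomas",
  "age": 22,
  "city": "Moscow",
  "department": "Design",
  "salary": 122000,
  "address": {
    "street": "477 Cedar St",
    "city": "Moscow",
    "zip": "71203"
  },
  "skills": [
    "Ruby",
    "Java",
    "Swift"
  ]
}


Query: skills[-1]
Path: skills -> last element
Value: Swift

Swift


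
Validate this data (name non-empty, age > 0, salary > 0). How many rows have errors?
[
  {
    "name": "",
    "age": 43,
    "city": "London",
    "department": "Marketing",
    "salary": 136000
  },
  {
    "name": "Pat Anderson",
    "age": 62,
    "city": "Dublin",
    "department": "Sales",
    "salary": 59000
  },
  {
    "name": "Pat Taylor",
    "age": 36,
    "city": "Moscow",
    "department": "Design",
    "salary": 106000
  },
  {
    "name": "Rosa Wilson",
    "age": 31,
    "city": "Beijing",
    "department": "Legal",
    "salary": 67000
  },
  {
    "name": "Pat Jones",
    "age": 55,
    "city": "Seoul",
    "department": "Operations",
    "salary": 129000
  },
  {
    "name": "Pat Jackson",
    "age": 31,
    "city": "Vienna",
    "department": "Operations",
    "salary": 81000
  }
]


Validating 6 records:
Rules: name non-empty, age > 0, salary > 0

  Row 1 (???): empty name
  Row 2 (Pat Anderson): OK
  Row 3 (Pat Taylor): OK
  Row 4 (Rosa Wilson): OK
  Row 5 (Pat Jones): OK
  Row 6 (Pat Jackson): OK

Total errors: 1

1 errors


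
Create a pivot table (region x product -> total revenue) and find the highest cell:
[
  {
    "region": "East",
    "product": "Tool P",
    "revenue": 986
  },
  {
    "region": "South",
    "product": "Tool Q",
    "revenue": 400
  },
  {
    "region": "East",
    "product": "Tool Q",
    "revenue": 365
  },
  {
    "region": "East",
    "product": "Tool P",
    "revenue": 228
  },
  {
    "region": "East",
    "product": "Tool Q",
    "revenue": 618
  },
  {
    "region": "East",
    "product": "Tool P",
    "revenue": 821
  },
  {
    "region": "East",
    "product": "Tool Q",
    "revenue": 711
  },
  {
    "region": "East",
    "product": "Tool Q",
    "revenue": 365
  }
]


Pivot: region (rows) x product (columns) -> total revenue

     Tool P        Tool Q      
East          2035          2059  
South            0           400  

Highest: East / Tool Q = $2059

East / Tool Q = $2059


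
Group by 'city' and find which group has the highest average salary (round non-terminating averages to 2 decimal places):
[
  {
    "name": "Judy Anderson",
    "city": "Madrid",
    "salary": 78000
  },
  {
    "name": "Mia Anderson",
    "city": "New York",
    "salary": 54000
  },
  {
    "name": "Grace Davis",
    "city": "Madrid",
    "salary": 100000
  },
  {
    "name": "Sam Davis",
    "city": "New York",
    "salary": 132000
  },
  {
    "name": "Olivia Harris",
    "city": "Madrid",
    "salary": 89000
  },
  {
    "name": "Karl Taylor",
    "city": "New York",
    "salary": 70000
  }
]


Group by: city

Groups:
  Madrid: 3 people, avg salary = 267000/3 = $89000
  New York: 3 people, avg salary = 256000/3 ≈ $85333.33

Highest average salary: Madrid ($89000)

Madrid ($89000)


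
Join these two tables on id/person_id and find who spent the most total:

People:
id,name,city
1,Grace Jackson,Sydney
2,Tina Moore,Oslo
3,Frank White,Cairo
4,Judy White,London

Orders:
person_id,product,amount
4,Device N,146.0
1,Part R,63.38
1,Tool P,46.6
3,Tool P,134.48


Join on: people.id = orders.person_id

Joined rows:
  Judy White (London) bought Device N for $146.0
  Grace Jackson (Sydney) bought Part R for $63.38
  Grace Jackson (Sydney) bought Tool P for $46.6
  Frank White (Cairo) bought Tool P for $134.48

Total per person:
  Judy White: $146.00
  Frank White: $134.48
  Grace Jackson: $109.98

Top spender: Judy White ($146.00)

Judy White ($146.00)


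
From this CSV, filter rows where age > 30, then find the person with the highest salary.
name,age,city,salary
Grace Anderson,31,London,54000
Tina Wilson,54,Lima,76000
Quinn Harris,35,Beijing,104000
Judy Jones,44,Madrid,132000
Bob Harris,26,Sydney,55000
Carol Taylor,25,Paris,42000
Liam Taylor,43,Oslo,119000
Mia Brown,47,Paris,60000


Filter: age > 30
Sort by: salary (descending)

Filtered records (6):
  Judy Jones, age 44, salary $132000
  Liam Taylor, age 43, salary $119000
  Quinn Harris, age 35, salary $104000
  Tina Wilson, age 54, salary $76000
  Mia Brown, age 47, salary $60000
  Grace Anderson, age 31, salary $54000

Highest salary: Judy Jones ($132000)

Judy Jones


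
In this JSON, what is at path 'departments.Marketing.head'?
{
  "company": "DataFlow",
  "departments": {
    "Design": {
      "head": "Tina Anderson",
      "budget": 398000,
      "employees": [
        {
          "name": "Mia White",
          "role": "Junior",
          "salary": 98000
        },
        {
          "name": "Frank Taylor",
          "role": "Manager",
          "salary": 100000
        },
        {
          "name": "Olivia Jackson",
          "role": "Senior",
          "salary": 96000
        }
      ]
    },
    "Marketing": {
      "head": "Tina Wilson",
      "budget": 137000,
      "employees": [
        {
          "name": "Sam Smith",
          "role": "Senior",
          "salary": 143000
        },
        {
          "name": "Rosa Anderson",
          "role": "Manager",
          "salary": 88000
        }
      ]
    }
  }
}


Path: departments.Marketing.head

Navigate:
  -> departments
  -> Marketing
  -> head = 'Tina Wilson'

Tina Wilson


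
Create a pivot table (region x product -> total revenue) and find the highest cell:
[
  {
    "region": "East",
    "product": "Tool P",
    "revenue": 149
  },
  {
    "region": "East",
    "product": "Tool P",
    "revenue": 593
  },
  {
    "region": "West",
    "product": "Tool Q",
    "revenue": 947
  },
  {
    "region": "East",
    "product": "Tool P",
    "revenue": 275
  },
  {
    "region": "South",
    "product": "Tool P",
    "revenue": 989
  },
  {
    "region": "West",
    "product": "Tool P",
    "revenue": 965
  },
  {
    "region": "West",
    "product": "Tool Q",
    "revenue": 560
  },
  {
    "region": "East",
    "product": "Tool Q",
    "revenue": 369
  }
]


Pivot: region (rows) x product (columns) -> total revenue

     Tool P        Tool Q      
East          1017           369  
South          989             0  
West           965          1507  

Highest: West / Tool Q = $1507

West / Tool Q = $1507


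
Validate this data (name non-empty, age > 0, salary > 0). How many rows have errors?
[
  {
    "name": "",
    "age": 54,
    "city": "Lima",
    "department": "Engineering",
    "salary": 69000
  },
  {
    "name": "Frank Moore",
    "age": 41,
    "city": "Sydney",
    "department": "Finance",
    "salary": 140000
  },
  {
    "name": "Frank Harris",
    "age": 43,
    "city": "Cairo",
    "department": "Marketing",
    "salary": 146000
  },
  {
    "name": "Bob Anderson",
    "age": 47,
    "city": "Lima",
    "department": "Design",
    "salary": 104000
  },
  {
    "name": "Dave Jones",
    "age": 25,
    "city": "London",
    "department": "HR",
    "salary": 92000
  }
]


Validating 5 records:
Rules: name non-empty, age > 0, salary > 0

  Row 1 (???): empty name
  Row 2 (Frank Moore): OK
  Row 3 (Frank Harris): OK
  Row 4 (Bob Anderson): OK
  Row 5 (Dave Jones): OK

Total errors: 1

1 errors


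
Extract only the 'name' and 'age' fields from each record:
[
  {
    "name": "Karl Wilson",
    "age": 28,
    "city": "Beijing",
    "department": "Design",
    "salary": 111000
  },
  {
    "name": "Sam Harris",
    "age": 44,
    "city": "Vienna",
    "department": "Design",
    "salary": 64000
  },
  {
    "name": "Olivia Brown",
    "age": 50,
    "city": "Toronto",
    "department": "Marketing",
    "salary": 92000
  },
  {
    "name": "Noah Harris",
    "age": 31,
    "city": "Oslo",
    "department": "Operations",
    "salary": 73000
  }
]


Original: 4 records with fields: name, age, city, department, salary
Keep: ['name', 'age']
Drop: ['city', 'department', 'salary']
Result: 4 records, 2 fields each

[
  {
    "name": "Karl Wilson",
    "age": 28
  },
  {
    "name": "Sam Harris",
    "age": 44
  },
  {
    "name": "Olivia Brown",
    "age": 50
  },
  {
    "name": "Noah Harris",
    "age": 31
  }
]


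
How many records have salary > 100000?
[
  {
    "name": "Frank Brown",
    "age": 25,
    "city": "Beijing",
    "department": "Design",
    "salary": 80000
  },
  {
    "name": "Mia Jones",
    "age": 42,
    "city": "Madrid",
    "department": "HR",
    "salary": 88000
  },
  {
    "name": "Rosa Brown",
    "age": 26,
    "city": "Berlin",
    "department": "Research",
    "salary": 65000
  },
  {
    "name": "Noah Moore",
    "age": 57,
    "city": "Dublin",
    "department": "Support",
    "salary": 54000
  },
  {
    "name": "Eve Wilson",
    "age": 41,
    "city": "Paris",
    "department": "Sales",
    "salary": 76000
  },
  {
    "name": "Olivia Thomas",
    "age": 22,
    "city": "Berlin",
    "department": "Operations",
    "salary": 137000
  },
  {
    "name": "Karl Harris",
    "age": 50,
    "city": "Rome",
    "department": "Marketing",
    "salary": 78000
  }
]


Data: 7 records
Condition: salary > 100000

Checking each record:
  Frank Brown: 80000
  Mia Jones: 88000
  Rosa Brown: 65000
  Noah Moore: 54000
  Eve Wilson: 76000
  Olivia Thomas: 137000 MATCH
  Karl Harris: 78000

Count: 1

1


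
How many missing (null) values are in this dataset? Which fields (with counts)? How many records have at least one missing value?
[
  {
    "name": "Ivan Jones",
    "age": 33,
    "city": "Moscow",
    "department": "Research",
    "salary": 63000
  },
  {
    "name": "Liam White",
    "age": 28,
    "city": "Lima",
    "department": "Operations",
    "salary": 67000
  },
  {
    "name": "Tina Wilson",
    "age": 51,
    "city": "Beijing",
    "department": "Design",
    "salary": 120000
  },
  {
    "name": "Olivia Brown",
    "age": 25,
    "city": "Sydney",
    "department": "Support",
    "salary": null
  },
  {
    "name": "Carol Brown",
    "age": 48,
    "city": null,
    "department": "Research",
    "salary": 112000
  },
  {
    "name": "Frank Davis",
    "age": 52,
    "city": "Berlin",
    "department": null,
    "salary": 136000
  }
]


Checking for missing (null) values in 6 records:

  Ivan Jones: complete
  Liam White: complete
  Tina Wilson: complete
  Olivia Brown: salary
  Carol Brown: city
  Frank Davis: department

Per field:
  name: 0 missing
  age: 0 missing
  city: 1 missing
  department: 1 missing
  salary: 1 missing

Total missing values: 3
Records with any missing: 3

3 missing values (city: 1, department: 1, salary: 1); 3 incomplete records


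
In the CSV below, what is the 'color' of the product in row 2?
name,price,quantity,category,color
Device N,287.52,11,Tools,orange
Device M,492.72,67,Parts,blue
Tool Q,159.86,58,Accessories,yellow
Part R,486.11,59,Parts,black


Query: Row 2 ('Device M'), column 'color'
Value: blue

blue


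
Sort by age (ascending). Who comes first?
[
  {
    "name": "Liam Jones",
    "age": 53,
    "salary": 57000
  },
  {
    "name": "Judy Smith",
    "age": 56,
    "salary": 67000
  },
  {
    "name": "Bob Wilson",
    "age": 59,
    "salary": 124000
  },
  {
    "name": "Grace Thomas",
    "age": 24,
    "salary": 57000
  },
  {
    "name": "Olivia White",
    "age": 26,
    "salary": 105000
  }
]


Sort by: age (ascending)

Sorted order:
  1. Grace Thomas (age = 24)
  2. Olivia White (age = 26)
  3. Liam Jones (age = 53)
  4. Judy Smith (age = 56)
  5. Bob Wilson (age = 59)

First: Grace Thomas

Grace Thomas


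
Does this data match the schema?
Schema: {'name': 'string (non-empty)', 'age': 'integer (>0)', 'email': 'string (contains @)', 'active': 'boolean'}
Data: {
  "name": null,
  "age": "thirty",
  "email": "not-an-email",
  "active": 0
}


Validating each field against schema:
  name: FAIL (null is not a string)
  age: FAIL ("thirty" is not an integer)
  email: FAIL ("not-an-email" does not contain @)
  active: FAIL (0 is not a boolean)

Result: INVALID (4 errors: name, age, email, active)

INVALID (4 errors: name, age, email, active)


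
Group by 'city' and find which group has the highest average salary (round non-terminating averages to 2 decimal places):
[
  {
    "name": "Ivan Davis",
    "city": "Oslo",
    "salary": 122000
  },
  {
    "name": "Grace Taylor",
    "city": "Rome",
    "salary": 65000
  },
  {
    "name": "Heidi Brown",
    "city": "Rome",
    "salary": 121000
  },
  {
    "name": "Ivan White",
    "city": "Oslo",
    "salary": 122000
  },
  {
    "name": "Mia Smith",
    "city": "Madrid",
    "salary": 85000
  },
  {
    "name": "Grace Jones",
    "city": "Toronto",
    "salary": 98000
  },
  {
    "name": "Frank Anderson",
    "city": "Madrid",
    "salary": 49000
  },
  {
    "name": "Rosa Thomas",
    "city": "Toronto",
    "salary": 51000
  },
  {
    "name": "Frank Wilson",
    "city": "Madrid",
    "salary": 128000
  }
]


Group by: city

Groups:
  Madrid: 3 people, avg salary = 262000/3 ≈ $87333.33
  Oslo: 2 people, avg salary = 244000/2 = $122000
  Rome: 2 people, avg salary = 186000/2 = $93000
  Toronto: 2 people, avg salary = 149000/2 = $74500

Highest average salary: Oslo ($122000)

Oslo ($122000)


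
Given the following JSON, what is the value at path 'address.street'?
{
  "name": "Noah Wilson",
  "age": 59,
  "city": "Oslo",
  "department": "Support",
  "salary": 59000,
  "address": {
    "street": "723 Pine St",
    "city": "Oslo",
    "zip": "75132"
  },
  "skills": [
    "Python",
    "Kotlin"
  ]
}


Query: address.street
Path: address -> street
Value: 723 Pine St

723 Pine St


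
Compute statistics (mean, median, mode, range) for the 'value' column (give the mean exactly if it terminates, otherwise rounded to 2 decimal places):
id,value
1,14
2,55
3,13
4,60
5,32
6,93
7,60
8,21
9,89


Data: [14, 55, 13, 60, 32, 93, 60, 21, 89]
Count: 9
Sum: 437
Mean: 437/9 ≈ 48.56 (rounded to 2 decimal places)
Sorted: [13, 14, 21, 32, 55, 60, 60, 89, 93]
Median: 55.0
Mode: 60 (2 times)
Range: 93 - 13 = 80
Min: 13, Max: 93

mean≈48.56, median=55.0, mode=60, range=80


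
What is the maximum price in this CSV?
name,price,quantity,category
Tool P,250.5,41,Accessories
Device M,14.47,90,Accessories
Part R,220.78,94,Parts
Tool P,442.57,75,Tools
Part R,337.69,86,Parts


Computing maximum price:
Values: [250.5, 14.47, 220.78, 442.57, 337.69]
Max = 442.57

442.57


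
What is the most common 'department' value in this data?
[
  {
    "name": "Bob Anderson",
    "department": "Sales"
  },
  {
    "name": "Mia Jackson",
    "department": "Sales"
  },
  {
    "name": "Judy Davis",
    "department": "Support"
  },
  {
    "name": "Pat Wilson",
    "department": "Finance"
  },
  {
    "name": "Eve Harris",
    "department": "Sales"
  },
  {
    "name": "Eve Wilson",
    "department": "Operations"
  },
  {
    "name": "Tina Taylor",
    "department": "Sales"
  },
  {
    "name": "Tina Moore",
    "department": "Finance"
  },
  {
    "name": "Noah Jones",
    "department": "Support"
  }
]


Counting 'department' values across 9 records:

  Sales: 4 ####
  Support: 2 ##
  Finance: 2 ##
  Operations: 1 #

Most common: Sales (4 times)

Sales (4 times)


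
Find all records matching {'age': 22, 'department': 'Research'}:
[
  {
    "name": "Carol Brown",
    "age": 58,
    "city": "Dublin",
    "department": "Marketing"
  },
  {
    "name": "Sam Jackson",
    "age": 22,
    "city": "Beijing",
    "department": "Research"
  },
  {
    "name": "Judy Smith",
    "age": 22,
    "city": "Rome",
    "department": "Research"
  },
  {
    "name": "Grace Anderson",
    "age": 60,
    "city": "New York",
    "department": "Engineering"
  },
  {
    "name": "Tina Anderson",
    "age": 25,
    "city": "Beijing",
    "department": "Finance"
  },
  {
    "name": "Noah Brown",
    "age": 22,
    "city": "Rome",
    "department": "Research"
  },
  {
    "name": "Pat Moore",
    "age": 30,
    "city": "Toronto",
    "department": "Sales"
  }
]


Search criteria: {'age': 22, 'department': 'Research'}

Checking 7 records:
  Carol Brown: {age: 58, department: Marketing}
  Sam Jackson: {age: 22, department: Research} <-- MATCH
  Judy Smith: {age: 22, department: Research} <-- MATCH
  Grace Anderson: {age: 60, department: Engineering}
  Tina Anderson: {age: 25, department: Finance}
  Noah Brown: {age: 22, department: Research} <-- MATCH
  Pat Moore: {age: 30, department: Sales}

Matches: ["Sam Jackson", "Judy Smith", "Noah Brown"]

["Sam Jackson", "Judy Smith", "Noah Brown"]


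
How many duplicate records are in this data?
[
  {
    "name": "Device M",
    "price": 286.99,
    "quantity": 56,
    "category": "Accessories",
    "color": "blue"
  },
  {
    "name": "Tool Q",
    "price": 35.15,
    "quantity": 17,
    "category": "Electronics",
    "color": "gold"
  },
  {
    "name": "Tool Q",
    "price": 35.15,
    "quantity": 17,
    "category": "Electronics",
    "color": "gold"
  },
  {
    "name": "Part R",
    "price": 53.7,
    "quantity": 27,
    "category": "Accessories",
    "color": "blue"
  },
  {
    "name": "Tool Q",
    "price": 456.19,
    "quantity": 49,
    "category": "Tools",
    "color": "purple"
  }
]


Checking 5 records for duplicates:

  Row 1: Device M ($286.99, qty 56)
  Row 2: Tool Q ($35.15, qty 17)
  Row 3: Tool Q ($35.15, qty 17) <-- DUPLICATE
  Row 4: Part R ($53.7, qty 27)
  Row 5: Tool Q ($456.19, qty 49)

Duplicates found: 1
Unique records: 4

1 duplicates, 4 unique


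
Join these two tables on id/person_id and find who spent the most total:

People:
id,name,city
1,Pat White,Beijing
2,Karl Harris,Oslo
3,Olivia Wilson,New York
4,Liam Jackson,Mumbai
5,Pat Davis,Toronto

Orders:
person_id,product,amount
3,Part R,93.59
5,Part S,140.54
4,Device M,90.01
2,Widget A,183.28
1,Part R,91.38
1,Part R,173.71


Join on: people.id = orders.person_id

Joined rows:
  Olivia Wilson (New York) bought Part R for $93.59
  Pat Davis (Toronto) bought Part S for $140.54
  Liam Jackson (Mumbai) bought Device M for $90.01
  Karl Harris (Oslo) bought Widget A for $183.28
  Pat White (Beijing) bought Part R for $91.38
  Pat White (Beijing) bought Part R for $173.71

Total per person:
  Pat White: $265.09
  Karl Harris: $183.28
  Pat Davis: $140.54
  Olivia Wilson: $93.59
  Liam Jackson: $90.01

Top spender: Pat White ($265.09)

Pat White ($265.09)


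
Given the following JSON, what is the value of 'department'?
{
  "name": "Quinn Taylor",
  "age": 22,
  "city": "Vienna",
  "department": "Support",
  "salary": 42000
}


Looking up field 'department'
Value: Support

Support


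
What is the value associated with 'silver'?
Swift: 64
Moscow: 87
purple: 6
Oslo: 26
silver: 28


Looking up key 'silver'
Value: 28

28


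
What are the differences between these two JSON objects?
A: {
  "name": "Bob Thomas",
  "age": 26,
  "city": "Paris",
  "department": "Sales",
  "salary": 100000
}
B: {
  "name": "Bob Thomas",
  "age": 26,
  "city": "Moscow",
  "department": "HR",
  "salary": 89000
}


Comparing each field (in key order):
  name: same
  age: same
  city: DIFFERENT
  department: DIFFERENT
  salary: DIFFERENT
Differences:
  city: Paris -> Moscow
  department: Sales -> HR
  salary: 100000 -> 89000

3 field(s) changed

3 changes: city, department, salary


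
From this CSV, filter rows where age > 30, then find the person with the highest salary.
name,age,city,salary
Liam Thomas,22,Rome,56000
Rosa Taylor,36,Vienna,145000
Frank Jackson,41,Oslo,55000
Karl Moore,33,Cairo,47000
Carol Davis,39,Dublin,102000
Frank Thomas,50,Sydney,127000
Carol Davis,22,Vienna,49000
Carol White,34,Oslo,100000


Filter: age > 30
Sort by: salary (descending)

Filtered records (6):
  Rosa Taylor, age 36, salary $145000
  Frank Thomas, age 50, salary $127000
  Carol Davis, age 39, salary $102000
  Carol White, age 34, salary $100000
  Frank Jackson, age 41, salary $55000
  Karl Moore, age 33, salary $47000

Highest salary: Rosa Taylor ($145000)

Rosa Taylor


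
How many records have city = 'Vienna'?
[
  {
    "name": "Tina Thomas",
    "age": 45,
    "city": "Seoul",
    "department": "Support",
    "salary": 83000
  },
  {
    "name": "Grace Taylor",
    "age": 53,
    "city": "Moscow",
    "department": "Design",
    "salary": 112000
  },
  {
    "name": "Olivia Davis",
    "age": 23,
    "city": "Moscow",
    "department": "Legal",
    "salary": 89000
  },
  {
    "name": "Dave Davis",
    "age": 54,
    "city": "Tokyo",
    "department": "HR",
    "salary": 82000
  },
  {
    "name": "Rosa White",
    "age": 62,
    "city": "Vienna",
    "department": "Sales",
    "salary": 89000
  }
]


Data: 5 records
Condition: city = 'Vienna'

Checking each record:
  Tina Thomas: Seoul
  Grace Taylor: Moscow
  Olivia Davis: Moscow
  Dave Davis: Tokyo
  Rosa White: Vienna MATCH

Count: 1

1


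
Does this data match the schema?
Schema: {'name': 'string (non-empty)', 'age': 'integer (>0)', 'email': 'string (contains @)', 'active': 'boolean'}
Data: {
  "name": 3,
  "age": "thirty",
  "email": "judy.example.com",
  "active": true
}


Validating each field against schema:
  name: FAIL (3 is not a string)
  age: FAIL ("thirty" is not an integer)
  email: FAIL ("judy.example.com" does not contain @)
  active: OK (boolean)

Result: INVALID (3 errors: name, age, email)

INVALID (3 errors: name, age, email)


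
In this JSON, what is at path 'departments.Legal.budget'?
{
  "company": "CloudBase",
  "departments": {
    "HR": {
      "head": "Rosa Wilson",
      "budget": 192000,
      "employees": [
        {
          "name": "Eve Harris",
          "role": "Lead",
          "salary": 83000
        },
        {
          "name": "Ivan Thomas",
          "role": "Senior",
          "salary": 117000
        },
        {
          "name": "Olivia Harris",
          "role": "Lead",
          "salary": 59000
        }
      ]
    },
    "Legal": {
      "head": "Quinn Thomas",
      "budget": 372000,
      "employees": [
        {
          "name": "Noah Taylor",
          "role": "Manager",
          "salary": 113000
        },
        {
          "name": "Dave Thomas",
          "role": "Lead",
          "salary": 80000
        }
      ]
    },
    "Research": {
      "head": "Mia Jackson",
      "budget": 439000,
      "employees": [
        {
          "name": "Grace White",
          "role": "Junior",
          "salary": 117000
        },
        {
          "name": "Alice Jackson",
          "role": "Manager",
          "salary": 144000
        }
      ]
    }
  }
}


Path: departments.Legal.budget

Navigate:
  -> departments
  -> Legal
  -> budget = 372000

372000


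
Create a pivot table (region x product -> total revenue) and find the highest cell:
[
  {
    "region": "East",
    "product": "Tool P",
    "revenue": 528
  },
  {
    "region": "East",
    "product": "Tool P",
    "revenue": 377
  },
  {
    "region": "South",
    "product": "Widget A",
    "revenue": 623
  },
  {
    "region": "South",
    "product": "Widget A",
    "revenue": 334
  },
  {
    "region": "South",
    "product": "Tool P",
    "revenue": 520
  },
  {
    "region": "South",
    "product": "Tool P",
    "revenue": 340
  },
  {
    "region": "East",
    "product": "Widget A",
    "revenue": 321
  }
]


Pivot: region (rows) x product (columns) -> total revenue

     Tool P        Widget A    
East           905           321  
South          860           957  

Highest: South / Widget A = $957

South / Widget A = $957


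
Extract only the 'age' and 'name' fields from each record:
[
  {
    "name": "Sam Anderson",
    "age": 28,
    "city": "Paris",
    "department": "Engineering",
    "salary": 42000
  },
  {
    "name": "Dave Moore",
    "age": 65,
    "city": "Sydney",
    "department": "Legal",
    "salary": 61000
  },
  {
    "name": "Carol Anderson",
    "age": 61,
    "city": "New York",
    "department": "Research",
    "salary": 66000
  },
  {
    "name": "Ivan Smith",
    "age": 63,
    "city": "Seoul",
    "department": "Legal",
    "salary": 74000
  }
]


Original: 4 records with fields: name, age, city, department, salary
Keep: ['age', 'name']
Drop: ['city', 'department', 'salary']
Result: 4 records, 2 fields each

[
  {
    "age": 28,
    "name": "Sam Anderson"
  },
  {
    "age": 65,
    "name": "Dave Moore"
  },
  {
    "age": 61,
    "name": "Carol Anderson"
  },
  {
    "age": 63,
    "name": "Ivan Smith"
  }
]


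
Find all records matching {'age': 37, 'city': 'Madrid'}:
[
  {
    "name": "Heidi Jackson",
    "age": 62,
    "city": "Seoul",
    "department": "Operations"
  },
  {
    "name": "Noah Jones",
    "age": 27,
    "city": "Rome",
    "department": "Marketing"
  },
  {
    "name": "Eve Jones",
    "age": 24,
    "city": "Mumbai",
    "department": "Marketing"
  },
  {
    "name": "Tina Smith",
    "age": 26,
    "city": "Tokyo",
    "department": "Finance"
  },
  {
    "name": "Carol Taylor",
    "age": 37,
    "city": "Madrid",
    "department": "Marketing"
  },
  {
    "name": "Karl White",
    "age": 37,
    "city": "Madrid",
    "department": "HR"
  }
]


Search criteria: {'age': 37, 'city': 'Madrid'}

Checking 6 records:
  Heidi Jackson: {age: 62, city: Seoul}
  Noah Jones: {age: 27, city: Rome}
  Eve Jones: {age: 24, city: Mumbai}
  Tina Smith: {age: 26, city: Tokyo}
  Carol Taylor: {age: 37, city: Madrid} <-- MATCH
  Karl White: {age: 37, city: Madrid} <-- MATCH

Matches: ["Carol Taylor", "Karl White"]

["Carol Taylor", "Karl White"]


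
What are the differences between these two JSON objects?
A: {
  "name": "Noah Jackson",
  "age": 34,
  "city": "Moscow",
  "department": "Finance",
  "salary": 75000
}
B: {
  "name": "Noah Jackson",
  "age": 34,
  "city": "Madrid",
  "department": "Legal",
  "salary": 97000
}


Comparing each field (in key order):
  name: same
  age: same
  city: DIFFERENT
  department: DIFFERENT
  salary: DIFFERENT
Differences:
  city: Moscow -> Madrid
  department: Finance -> Legal
  salary: 75000 -> 97000

3 field(s) changed

3 changes: city, department, salary


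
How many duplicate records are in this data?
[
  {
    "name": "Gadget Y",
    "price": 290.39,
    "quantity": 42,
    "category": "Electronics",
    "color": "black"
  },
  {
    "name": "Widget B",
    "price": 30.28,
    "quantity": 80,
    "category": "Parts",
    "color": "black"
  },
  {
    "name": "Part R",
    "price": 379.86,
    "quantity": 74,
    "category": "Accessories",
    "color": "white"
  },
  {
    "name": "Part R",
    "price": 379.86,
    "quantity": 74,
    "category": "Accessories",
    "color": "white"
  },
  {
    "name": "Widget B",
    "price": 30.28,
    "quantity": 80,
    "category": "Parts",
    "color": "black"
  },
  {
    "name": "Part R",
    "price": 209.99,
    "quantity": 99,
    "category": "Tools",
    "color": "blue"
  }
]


Checking 6 records for duplicates:

  Row 1: Gadget Y ($290.39, qty 42)
  Row 2: Widget B ($30.28, qty 80)
  Row 3: Part R ($379.86, qty 74)
  Row 4: Part R ($379.86, qty 74) <-- DUPLICATE
  Row 5: Widget B ($30.28, qty 80) <-- DUPLICATE
  Row 6: Part R ($209.99, qty 99)

Duplicates found: 2
Unique records: 4

2 duplicates, 4 unique


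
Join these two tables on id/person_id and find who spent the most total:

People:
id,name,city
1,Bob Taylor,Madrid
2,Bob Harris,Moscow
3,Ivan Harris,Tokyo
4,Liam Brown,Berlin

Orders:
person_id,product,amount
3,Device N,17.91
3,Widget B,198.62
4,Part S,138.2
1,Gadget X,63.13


Join on: people.id = orders.person_id

Joined rows:
  Ivan Harris (Tokyo) bought Device N for $17.91
  Ivan Harris (Tokyo) bought Widget B for $198.62
  Liam Brown (Berlin) bought Part S for $138.2
  Bob Taylor (Madrid) bought Gadget X for $63.13

Total per person:
  Ivan Harris: $216.53
  Liam Brown: $138.20
  Bob Taylor: $63.13

Top spender: Ivan Harris ($216.53)

Ivan Harris ($216.53)


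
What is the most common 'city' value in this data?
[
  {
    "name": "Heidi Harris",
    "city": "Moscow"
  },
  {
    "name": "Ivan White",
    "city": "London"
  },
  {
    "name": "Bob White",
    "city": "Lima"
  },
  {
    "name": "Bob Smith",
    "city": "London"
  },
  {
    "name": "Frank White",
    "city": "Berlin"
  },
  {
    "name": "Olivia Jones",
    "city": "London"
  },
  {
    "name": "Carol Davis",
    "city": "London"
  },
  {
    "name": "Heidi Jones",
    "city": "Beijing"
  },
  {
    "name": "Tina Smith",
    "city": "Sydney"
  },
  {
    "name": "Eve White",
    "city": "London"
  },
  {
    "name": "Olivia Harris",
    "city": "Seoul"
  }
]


Counting 'city' values across 11 records:

  London: 5 #####
  Moscow: 1 #
  Lima: 1 #
  Berlin: 1 #
  Beijing: 1 #
  Sydney: 1 #
  Seoul: 1 #

Most common: London (5 times)

London (5 times)


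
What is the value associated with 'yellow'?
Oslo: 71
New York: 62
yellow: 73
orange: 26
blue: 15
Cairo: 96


Looking up key 'yellow'
Value: 73

73


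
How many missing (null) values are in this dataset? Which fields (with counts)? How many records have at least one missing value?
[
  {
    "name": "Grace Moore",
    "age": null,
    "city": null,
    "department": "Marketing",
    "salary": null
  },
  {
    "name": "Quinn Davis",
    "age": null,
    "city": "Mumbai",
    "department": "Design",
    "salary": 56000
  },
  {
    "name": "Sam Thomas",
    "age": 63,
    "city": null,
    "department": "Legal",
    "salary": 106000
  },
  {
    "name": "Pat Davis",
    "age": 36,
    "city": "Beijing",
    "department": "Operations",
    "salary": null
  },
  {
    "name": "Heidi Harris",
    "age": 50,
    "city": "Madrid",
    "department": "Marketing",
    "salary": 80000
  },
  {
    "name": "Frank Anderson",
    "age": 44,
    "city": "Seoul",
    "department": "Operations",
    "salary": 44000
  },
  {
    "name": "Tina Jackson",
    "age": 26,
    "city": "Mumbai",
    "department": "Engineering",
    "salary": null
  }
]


Checking for missing (null) values in 7 records:

  Grace Moore: age, city, salary
  Quinn Davis: age
  Sam Thomas: city
  Pat Davis: salary
  Heidi Harris: complete
  Frank Anderson: complete
  Tina Jackson: salary

Per field:
  name: 0 missing
  age: 2 missing
  city: 2 missing
  department: 0 missing
  salary: 3 missing

Total missing values: 7
Records with any missing: 5

7 missing values (age: 2, city: 2, salary: 3); 5 incomplete records


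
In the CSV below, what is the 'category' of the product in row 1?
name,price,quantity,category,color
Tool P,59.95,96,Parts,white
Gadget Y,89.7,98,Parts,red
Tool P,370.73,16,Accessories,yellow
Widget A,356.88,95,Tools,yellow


Query: Row 1 ('Tool P'), column 'category'
Value: Parts

Parts


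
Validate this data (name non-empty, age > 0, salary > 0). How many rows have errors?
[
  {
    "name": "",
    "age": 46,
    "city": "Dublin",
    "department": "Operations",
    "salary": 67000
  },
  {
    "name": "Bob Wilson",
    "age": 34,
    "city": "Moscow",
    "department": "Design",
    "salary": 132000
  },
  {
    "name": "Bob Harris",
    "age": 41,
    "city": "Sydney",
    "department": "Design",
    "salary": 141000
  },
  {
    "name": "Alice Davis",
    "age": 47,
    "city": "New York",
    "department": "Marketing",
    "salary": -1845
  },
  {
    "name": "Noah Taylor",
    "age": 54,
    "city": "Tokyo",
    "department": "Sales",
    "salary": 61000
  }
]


Validating 5 records:
Rules: name non-empty, age > 0, salary > 0

  Row 1 (???): empty name
  Row 2 (Bob Wilson): OK
  Row 3 (Bob Harris): OK
  Row 4 (Alice Davis): negative salary: -1845
  Row 5 (Noah Taylor): OK

Total errors: 2

2 errors


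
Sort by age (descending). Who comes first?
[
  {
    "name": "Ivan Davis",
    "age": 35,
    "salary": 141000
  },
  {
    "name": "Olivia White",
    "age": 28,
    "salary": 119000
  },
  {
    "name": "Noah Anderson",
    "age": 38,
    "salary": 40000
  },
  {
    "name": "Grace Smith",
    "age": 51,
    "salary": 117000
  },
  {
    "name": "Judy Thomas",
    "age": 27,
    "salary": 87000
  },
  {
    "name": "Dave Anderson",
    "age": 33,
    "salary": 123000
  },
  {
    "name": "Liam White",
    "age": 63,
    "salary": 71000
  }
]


Sort by: age (descending)

Sorted order:
  1. Liam White (age = 63)
  2. Grace Smith (age = 51)
  3. Noah Anderson (age = 38)
  4. Ivan Davis (age = 35)
  5. Dave Anderson (age = 33)
  6. Olivia White (age = 28)
  7. Judy Thomas (age = 27)

First: Liam White

Liam White


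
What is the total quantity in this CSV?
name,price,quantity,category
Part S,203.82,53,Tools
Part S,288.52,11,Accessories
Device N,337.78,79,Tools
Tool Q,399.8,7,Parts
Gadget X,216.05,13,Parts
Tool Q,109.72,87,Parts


Computing total quantity:
Values: [53, 11, 79, 7, 13, 87]
Sum = 250

250


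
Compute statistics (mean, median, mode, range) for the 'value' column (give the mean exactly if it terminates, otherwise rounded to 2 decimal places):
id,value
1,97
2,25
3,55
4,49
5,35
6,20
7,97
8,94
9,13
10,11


Data: [97, 25, 55, 49, 35, 20, 97, 94, 13, 11]
Count: 10
Sum: 496
Mean: 496/10 = 49.6
Sorted: [11, 13, 20, 25, 35, 49, 55, 94, 97, 97]
Median: 42.0
Mode: 97 (2 times)
Range: 97 - 11 = 86
Min: 11, Max: 97

mean=49.6, median=42.0, mode=97, range=86


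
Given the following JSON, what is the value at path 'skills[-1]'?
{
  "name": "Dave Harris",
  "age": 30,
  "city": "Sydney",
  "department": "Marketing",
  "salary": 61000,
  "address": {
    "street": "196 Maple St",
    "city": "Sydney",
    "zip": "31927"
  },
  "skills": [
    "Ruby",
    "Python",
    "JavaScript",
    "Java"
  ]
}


Query: skills[-1]
Path: skills -> last element
Value: Java

Java


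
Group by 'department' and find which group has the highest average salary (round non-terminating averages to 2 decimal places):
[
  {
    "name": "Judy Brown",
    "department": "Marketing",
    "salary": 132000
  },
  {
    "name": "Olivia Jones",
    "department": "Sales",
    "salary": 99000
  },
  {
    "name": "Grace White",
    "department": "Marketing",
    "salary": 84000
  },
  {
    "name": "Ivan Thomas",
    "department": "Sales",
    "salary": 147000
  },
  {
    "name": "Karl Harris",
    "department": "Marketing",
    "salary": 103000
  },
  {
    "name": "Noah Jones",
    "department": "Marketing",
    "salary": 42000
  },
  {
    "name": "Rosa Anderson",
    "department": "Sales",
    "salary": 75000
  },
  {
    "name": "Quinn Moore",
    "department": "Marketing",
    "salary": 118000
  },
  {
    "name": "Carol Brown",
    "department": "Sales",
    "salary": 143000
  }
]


Group by: department

Groups:
  Marketing: 5 people, avg salary = 479000/5 = $95800
  Sales: 4 people, avg salary = 464000/4 = $116000

Highest average salary: Sales ($116000)

Sales ($116000)
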